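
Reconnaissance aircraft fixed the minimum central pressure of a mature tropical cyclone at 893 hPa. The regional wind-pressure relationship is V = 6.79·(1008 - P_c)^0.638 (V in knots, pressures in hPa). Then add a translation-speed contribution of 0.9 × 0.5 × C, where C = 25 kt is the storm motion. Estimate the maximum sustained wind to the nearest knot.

151 kt

ΔP = 1008 − 893 = 115 hPa.
115^0.638 ≈ 20.641.
V ≈ 6.79 × 20.641 ≈ 140.2 kt.
Translation term: 0.9 × 0.5 × 25 = 11.25 kt.
Corrected V ≈ 151.45 kt → 151 kt.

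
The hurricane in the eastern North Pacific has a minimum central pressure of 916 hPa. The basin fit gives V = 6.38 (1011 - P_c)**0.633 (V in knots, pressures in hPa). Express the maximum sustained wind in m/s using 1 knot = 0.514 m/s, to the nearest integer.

59 m/s

ΔP = 1011 − 916 = 95 hPa.
V ≈ 6.38 × 95^0.633 = 6.38 × 17.861 ≈ 113.951 kt.
113.951 × 0.514 ≈ 58.57 m/s → 59 m/s.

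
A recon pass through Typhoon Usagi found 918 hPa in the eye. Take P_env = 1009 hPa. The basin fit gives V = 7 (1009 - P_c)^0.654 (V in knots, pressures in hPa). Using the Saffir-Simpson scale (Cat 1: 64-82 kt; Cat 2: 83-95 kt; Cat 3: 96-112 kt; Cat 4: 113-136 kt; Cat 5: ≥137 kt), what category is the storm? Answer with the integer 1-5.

4

ΔP = 1009 − 918 = 91 hPa.
V ≈ 7 × 91^0.654 = 7 × 19.11 ≈ 134 kt.
134 kt falls in the Category 4 band.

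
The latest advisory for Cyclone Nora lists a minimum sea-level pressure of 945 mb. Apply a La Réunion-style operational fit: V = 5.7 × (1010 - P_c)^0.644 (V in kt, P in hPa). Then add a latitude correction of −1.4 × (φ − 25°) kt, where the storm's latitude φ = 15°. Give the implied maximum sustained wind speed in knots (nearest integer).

ΔP = 1010 − 945 = 65 mb.
65^0.644 ≈ 14.707.
V ≈ 5.7 × 14.707 ≈ 83.8 kt.
Latitude correction: −1.4 × (15 − 25) = 14 kt.
Corrected V ≈ 97.8 kt → 98 kt.

98 kt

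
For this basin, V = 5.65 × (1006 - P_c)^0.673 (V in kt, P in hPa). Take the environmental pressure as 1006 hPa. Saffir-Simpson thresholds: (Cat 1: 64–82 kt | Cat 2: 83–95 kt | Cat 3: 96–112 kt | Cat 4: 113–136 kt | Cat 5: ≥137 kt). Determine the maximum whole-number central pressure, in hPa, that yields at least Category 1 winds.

Category 1 begins at V = 64 kt.
Required ΔP = (64/5.65)^(1/0.673) = 11.327^1.486 ≈ 36.84 hPa.
P_c ≤ 1006 − 36.84 = 969.16, so the highest integer P_c is 969 hPa.

969 hPa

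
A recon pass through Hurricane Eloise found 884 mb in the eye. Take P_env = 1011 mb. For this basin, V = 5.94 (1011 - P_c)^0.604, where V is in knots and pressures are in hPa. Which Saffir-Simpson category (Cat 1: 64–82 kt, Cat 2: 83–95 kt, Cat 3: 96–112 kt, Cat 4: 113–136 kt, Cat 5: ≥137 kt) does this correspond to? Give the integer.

3

ΔP = 1011 − 884 = 127 mb.
V ≈ 5.94 × 127^0.604 = 5.94 × 18.65 ≈ 111 kt.
111 kt falls in the Category 3 band.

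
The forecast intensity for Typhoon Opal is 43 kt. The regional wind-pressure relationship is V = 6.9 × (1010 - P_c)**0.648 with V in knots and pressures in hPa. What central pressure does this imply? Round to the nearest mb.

993 mb

ΔP = (V / 6.9)^(1/0.648) = (43/6.9)^1.543.
43/6.9 = 6.232; 6.232^1.543 ≈ 16.84 mb.
P_c = 1010 − 16.84 = 993.16 ≈ 993 mb.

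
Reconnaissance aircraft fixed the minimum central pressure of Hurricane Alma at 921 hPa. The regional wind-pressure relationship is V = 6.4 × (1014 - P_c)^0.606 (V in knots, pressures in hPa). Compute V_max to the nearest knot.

ΔP = 1014 − 921 = 93 hPa.
93^0.606 ≈ 15.592.
V ≈ 6.4 × 15.592 ≈ 99.8 kt.

100 kt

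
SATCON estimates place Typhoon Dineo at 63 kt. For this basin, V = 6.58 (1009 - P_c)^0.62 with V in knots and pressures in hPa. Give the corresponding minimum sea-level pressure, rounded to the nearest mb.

ΔP = (V / 6.58)^(1/0.62) = (63/6.58)^1.613.
63/6.58 = 9.574; 9.574^1.613 ≈ 38.23 mb.
P_c = 1009 − 38.23 = 970.77 ≈ 971 mb.

971 mb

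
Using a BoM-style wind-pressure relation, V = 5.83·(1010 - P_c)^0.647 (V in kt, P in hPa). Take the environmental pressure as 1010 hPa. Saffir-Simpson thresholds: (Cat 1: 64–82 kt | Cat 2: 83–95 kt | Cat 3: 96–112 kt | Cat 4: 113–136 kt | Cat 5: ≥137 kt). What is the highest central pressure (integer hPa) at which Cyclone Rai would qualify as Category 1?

969 hPa

Category 1 begins at V = 64 kt.
Required ΔP = (64/5.83)^(1/0.647) = 10.978^1.546 ≈ 40.57 hPa.
P_c ≤ 1010 − 40.57 = 969.43, so the highest integer P_c is 969 hPa.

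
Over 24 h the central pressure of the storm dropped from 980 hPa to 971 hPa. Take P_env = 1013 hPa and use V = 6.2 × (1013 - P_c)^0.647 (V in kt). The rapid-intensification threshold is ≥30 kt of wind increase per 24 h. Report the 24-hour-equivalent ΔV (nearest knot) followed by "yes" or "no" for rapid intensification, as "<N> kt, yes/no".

V₁: ΔP = 33, V ≈ 6.2 × 33^0.647 ≈ 59.55 kt.
V₂: ΔP = 42, V ≈ 6.2 × 42^0.647 ≈ 69.60 kt.
ΔV over 24 h = 10.05 kt → 24 h equivalent = 10.05 × 24/24 ≈ 10.05 kt.
10 kt < 30 kt ⇒ not rapid intensification.

10 kt, no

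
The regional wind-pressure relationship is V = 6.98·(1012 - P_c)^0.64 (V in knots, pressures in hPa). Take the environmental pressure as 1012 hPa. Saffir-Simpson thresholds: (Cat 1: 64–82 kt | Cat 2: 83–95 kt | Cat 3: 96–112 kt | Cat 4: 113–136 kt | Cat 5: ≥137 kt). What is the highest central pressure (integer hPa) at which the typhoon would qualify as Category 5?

907 hPa

Category 5 begins at V = 137 kt.
Required ΔP = (137/6.98)^(1/0.64) = 19.628^1.562 ≈ 104.74 hPa.
P_c ≤ 1012 − 104.74 = 907.26, so the highest integer P_c is 907 hPa.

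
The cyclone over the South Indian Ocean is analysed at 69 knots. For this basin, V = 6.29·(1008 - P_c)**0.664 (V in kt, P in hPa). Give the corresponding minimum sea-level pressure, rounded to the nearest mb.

ΔP = (V / 6.29)^(1/0.664) = (69/6.29)^1.506.
69/6.29 = 10.970; 10.970^1.506 ≈ 36.86 mb.
P_c = 1008 − 36.86 = 971.14 ≈ 971 mb.

971 mb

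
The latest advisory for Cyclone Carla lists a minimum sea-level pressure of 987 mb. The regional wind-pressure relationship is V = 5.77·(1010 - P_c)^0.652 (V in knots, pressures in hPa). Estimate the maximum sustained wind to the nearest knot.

45 kt

ΔP = 1010 − 987 = 23 mb.
23^0.652 ≈ 7.724.
V ≈ 5.77 × 7.724 ≈ 44.6 kt.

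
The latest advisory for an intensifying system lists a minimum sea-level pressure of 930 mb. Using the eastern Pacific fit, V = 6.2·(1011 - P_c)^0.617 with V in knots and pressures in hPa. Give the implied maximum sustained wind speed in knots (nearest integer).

ΔP = 1011 − 930 = 81 mb.
81^0.617 ≈ 15.050.
V ≈ 6.2 × 15.050 ≈ 93.3 kt.

93 kt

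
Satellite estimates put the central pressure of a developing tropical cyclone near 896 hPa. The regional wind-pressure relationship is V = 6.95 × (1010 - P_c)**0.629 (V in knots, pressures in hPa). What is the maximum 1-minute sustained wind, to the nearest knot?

137 kt

ΔP = 1010 − 896 = 114 hPa.
114^0.629 ≈ 19.669.
V ≈ 6.95 × 19.669 ≈ 136.7 kt.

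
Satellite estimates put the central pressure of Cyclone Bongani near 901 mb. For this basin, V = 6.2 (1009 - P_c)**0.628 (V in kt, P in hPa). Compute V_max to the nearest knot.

ΔP = 1009 − 901 = 108 mb.
108^0.628 ≈ 18.923.
V ≈ 6.2 × 18.923 ≈ 117.3 kt.

117 kt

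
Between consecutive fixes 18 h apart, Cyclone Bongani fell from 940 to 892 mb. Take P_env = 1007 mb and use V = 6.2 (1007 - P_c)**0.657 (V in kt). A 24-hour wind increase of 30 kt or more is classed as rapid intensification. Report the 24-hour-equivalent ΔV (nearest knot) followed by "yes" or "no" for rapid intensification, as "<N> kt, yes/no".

56 kt, yes

V₁: ΔP = 67, V ≈ 6.2 × 67^0.657 ≈ 98.20 kt.
V₂: ΔP = 115, V ≈ 6.2 × 115^0.657 ≈ 140.05 kt.
ΔV over 18 h = 41.85 kt → 24 h equivalent = 41.85 × 24/18 ≈ 55.80 kt.
56 kt ≥ 30 kt ⇒ rapid intensification.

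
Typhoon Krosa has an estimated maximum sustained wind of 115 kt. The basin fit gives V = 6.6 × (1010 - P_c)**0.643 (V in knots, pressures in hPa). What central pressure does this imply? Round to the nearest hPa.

ΔP = (V / 6.6)^(1/0.643) = (115/6.6)^1.555.
115/6.6 = 17.424; 17.424^1.555 ≈ 85.16 hPa.
P_c = 1010 − 85.16 = 924.84 ≈ 925 hPa.

925 hPa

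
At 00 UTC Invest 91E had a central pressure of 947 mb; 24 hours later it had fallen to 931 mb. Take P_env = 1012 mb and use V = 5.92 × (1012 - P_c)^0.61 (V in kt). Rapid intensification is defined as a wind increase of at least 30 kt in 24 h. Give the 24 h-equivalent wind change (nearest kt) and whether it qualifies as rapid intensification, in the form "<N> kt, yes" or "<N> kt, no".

11 kt, no

V₁: ΔP = 65, V ≈ 5.92 × 65^0.61 ≈ 75.54 kt.
V₂: ΔP = 81, V ≈ 5.92 × 81^0.61 ≈ 86.40 kt.
ΔV over 24 h = 10.86 kt → 24 h equivalent = 10.86 × 24/24 ≈ 10.86 kt.
11 kt < 30 kt ⇒ not rapid intensification.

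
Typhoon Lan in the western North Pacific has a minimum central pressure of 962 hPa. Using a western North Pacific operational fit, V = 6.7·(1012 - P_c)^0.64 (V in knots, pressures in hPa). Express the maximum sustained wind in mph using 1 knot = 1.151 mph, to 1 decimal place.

ΔP = 1012 − 962 = 50 hPa.
V ≈ 6.7 × 50^0.64 = 6.7 × 12.228 ≈ 81.925 kt.
81.925 × 1.151 ≈ 94.30 mph → 94.3 mph.

94.3 mph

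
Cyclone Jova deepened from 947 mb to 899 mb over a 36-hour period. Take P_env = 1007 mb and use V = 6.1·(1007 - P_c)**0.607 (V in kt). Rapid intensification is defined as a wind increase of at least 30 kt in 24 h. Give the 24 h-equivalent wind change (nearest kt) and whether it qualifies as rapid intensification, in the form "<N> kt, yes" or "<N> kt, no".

21 kt, no

V₁: ΔP = 60, V ≈ 6.1 × 60^0.607 ≈ 73.23 kt.
V₂: ΔP = 108, V ≈ 6.1 × 108^0.607 ≈ 104.62 kt.
ΔV over 36 h = 31.39 kt → 24 h equivalent = 31.39 × 24/36 ≈ 20.93 kt.
21 kt < 30 kt ⇒ not rapid intensification.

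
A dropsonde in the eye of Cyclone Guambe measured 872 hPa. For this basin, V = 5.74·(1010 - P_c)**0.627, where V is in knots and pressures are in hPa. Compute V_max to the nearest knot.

126 kt

ΔP = 1010 − 872 = 138 hPa.
138^0.627 ≈ 21.964.
V ≈ 5.74 × 21.964 ≈ 126.1 kt.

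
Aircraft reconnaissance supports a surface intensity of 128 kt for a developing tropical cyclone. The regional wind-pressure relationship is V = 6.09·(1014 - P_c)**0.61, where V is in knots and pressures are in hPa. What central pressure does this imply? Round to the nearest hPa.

ΔP = (V / 6.09)^(1/0.61) = (128/6.09)^1.639.
128/6.09 = 21.018; 21.018^1.639 ≈ 147.29 hPa.
P_c = 1014 − 147.29 = 866.71 ≈ 867 hPa.

867 hPa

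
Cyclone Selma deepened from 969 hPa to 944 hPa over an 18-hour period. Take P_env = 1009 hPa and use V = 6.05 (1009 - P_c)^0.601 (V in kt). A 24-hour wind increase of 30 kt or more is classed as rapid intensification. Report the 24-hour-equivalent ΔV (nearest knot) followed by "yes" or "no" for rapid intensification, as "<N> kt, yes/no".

25 kt, no

V₁: ΔP = 40, V ≈ 6.05 × 40^0.601 ≈ 55.54 kt.
V₂: ΔP = 65, V ≈ 6.05 × 65^0.601 ≈ 74.36 kt.
ΔV over 18 h = 18.82 kt → 24 h equivalent = 18.82 × 24/18 ≈ 25.09 kt.
25 kt < 30 kt ⇒ not rapid intensification.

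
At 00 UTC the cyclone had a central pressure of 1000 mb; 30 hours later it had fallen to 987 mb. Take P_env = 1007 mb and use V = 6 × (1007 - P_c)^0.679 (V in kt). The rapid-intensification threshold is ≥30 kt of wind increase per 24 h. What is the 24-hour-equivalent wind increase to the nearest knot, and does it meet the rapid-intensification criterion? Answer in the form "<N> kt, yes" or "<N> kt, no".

19 kt, no

V₁: ΔP = 7, V ≈ 6 × 7^0.679 ≈ 22.49 kt.
V₂: ΔP = 20, V ≈ 6 × 20^0.679 ≈ 45.87 kt.
ΔV over 30 h = 23.38 kt → 24 h equivalent = 23.38 × 24/30 ≈ 18.70 kt.
19 kt < 30 kt ⇒ not rapid intensification.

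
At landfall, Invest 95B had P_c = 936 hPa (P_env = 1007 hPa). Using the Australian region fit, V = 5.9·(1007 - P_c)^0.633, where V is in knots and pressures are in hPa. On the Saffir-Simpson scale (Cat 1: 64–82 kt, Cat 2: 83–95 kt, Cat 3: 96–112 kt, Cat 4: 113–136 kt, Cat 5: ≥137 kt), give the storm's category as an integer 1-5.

ΔP = 1007 − 936 = 71 hPa.
V ≈ 5.9 × 71^0.633 = 5.9 × 14.85 ≈ 88 kt.
88 kt falls in the Category 2 band.

2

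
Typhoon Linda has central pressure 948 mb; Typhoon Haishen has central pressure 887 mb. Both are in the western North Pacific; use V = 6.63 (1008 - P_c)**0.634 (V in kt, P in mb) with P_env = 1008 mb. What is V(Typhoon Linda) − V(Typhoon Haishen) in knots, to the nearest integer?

-50 kt

Typhoon Linda: ΔP = 60; V ≈ 6.63 × 60^0.634 ≈ 88.89 kt.
Typhoon Haishen: ΔP = 121; V ≈ 6.63 × 121^0.634 ≈ 138.68 kt.
Difference ≈ 88.89 − 138.68 = -49.79 → -50 kt.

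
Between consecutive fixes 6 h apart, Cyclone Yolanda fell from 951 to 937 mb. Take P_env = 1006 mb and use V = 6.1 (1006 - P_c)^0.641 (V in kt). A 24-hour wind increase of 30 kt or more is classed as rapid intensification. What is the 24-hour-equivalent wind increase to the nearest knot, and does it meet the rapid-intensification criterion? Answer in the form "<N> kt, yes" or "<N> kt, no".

V₁: ΔP = 55, V ≈ 6.1 × 55^0.641 ≈ 79.60 kt.
V₂: ΔP = 69, V ≈ 6.1 × 69^0.641 ≈ 92.05 kt.
ΔV over 6 h = 12.45 kt → 24 h equivalent = 12.45 × 24/6 ≈ 49.80 kt.
50 kt ≥ 30 kt ⇒ rapid intensification.

50 kt, yes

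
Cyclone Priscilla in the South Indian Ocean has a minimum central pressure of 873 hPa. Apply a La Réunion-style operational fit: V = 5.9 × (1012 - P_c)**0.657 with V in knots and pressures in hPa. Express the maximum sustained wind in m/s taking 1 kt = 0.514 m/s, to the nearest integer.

ΔP = 1012 − 873 = 139 hPa.
V ≈ 5.9 × 139^0.657 = 5.9 × 25.584 ≈ 150.943 kt.
150.943 × 0.514 ≈ 77.58 m/s → 78 m/s.

78 m/s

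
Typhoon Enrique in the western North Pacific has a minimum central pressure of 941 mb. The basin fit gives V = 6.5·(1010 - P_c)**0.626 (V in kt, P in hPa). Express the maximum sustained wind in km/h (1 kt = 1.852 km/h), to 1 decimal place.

170.5 km/h

ΔP = 1010 − 941 = 69 mb.
V ≈ 6.5 × 69^0.626 = 6.5 × 14.162 ≈ 92.052 kt.
92.052 × 1.852 ≈ 170.48 km/h → 170.5 km/h.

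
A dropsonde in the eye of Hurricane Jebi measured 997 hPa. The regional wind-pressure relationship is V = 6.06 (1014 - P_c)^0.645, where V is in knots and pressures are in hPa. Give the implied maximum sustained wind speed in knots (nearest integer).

38 kt

ΔP = 1014 − 997 = 17 hPa.
17^0.645 ≈ 6.218.
V ≈ 6.06 × 6.218 ≈ 37.7 kt.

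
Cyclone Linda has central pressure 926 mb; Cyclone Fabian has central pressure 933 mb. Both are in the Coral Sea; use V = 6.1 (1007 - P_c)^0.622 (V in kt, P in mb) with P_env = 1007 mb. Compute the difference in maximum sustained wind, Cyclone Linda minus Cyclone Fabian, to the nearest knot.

Cyclone Linda: ΔP = 81; V ≈ 6.1 × 81^0.622 ≈ 93.84 kt.
Cyclone Fabian: ΔP = 74; V ≈ 6.1 × 74^0.622 ≈ 88.71 kt.
Difference ≈ 93.84 − 88.71 = 5.13 → 5 kt.

5 kt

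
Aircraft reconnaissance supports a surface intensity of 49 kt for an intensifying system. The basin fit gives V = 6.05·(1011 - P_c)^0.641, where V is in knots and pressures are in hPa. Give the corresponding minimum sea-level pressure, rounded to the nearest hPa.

ΔP = (V / 6.05)^(1/0.641) = (49/6.05)^1.560.
49/6.05 = 8.099; 8.099^1.560 ≈ 26.14 hPa.
P_c = 1011 − 26.14 = 984.86 ≈ 985 hPa.

985 hPa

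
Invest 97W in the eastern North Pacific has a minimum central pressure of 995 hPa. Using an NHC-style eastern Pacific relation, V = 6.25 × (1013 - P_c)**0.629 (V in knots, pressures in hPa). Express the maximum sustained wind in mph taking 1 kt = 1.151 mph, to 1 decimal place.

ΔP = 1013 − 995 = 18 hPa.
V ≈ 6.25 × 18^0.629 = 6.25 × 6.160 ≈ 38.499 kt.
38.499 × 1.151 ≈ 44.31 mph → 44.3 mph.

44.3 mph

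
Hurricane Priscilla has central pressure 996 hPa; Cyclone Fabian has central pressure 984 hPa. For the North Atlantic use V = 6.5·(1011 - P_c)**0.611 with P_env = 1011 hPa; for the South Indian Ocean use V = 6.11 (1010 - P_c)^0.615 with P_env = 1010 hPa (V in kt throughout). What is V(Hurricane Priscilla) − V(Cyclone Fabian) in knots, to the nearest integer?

-11 kt

Hurricane Priscilla: ΔP = 15; V ≈ 6.5 × 15^0.611 ≈ 34.00 kt.
Cyclone Fabian: ΔP = 26; V ≈ 6.11 × 26^0.615 ≈ 45.32 kt.
Difference ≈ 34.00 − 45.32 = -11.32 → -11 kt.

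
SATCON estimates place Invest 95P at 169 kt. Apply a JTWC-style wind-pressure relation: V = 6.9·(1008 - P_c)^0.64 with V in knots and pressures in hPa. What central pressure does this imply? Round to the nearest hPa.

860 hPa

ΔP = (V / 6.9)^(1/0.64) = (169/6.9)^1.562.
169/6.9 = 24.493; 24.493^1.562 ≈ 148.04 hPa.
P_c = 1008 − 148.04 = 859.96 ≈ 860 hPa.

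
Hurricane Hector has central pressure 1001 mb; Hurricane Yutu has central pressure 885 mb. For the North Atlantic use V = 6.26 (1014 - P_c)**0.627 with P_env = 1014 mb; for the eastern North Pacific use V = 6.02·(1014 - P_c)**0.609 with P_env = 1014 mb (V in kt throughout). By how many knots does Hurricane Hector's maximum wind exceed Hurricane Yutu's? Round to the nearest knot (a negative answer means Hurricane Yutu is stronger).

-85 kt

Hurricane Hector: ΔP = 13; V ≈ 6.26 × 13^0.627 ≈ 31.26 kt.
Hurricane Yutu: ΔP = 129; V ≈ 6.02 × 129^0.609 ≈ 116.13 kt.
Difference ≈ 31.26 − 116.13 = -84.87 → -85 kt.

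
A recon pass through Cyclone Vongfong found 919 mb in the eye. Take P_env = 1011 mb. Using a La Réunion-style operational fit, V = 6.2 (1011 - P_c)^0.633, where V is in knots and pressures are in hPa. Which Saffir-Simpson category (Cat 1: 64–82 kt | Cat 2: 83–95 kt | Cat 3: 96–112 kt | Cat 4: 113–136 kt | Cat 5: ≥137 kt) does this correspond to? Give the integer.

ΔP = 1011 − 919 = 92 mb.
V ≈ 6.2 × 92^0.633 = 6.2 × 17.50 ≈ 109 kt.
109 kt falls in the Category 3 band.

3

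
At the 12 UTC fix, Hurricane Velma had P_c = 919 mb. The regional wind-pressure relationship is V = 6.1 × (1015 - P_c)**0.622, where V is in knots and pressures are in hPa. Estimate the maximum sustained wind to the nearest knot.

ΔP = 1015 − 919 = 96 mb.
96^0.622 ≈ 17.099.
V ≈ 6.1 × 17.099 ≈ 104.3 kt.

104 kt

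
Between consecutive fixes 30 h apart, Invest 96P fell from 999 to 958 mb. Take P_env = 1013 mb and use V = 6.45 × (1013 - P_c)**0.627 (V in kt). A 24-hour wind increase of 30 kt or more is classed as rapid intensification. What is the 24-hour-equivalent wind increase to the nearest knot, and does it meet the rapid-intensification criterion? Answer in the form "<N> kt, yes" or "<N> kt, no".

37 kt, yes

V₁: ΔP = 14, V ≈ 6.45 × 14^0.627 ≈ 33.74 kt.
V₂: ΔP = 55, V ≈ 6.45 × 55^0.627 ≈ 79.57 kt.
ΔV over 30 h = 45.83 kt → 24 h equivalent = 45.83 × 24/30 ≈ 36.66 kt.
37 kt ≥ 30 kt ⇒ rapid intensification.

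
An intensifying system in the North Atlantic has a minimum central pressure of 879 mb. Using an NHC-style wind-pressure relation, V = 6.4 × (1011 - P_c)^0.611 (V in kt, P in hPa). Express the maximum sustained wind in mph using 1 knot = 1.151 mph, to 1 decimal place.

ΔP = 1011 − 879 = 132 mb.
V ≈ 6.4 × 132^0.611 = 6.4 × 19.755 ≈ 126.430 kt.
126.430 × 1.151 ≈ 145.52 mph → 145.5 mph.

145.5 mph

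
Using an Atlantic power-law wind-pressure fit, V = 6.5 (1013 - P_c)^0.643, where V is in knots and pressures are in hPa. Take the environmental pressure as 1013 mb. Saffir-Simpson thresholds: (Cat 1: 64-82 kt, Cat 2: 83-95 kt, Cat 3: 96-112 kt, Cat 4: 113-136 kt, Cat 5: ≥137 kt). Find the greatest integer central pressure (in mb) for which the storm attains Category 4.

928 mb

Category 4 begins at V = 113 kt.
Required ΔP = (113/6.5)^(1/0.643) = 17.385^1.555 ≈ 84.86 mb.
P_c ≤ 1013 − 84.86 = 928.14, so the highest integer P_c is 928 mb.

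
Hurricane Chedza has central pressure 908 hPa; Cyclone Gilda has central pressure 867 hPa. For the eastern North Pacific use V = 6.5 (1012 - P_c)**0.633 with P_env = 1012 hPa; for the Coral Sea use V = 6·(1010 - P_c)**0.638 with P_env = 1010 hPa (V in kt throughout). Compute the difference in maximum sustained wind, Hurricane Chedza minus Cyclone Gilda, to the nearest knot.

Hurricane Chedza: ΔP = 104; V ≈ 6.5 × 104^0.633 ≈ 122.94 kt.
Cyclone Gilda: ΔP = 143; V ≈ 6 × 143^0.638 ≈ 142.32 kt.
Difference ≈ 122.94 − 142.32 = -19.38 → -19 kt.

-19 kt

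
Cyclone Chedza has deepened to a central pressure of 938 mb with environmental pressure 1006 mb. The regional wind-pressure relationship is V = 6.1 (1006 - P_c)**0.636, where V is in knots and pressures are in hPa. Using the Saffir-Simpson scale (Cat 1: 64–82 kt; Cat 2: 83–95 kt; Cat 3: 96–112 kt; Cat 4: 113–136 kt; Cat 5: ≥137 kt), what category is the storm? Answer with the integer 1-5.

2

ΔP = 1006 − 938 = 68 mb.
V ≈ 6.1 × 68^0.636 = 6.1 × 14.64 ≈ 89 kt.
89 kt falls in the Category 2 band.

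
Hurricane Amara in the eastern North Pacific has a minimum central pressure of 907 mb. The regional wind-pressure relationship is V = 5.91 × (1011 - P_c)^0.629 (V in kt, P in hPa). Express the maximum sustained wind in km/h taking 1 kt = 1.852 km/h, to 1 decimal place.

ΔP = 1011 − 907 = 104 mb.
V ≈ 5.91 × 104^0.629 = 5.91 × 18.566 ≈ 109.724 kt.
109.724 × 1.852 ≈ 203.21 km/h → 203.2 km/h.

203.2 km/h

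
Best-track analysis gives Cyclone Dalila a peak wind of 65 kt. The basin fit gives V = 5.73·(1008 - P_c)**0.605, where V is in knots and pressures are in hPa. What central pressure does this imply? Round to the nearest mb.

953 mb

ΔP = (V / 5.73)^(1/0.605) = (65/5.73)^1.653.
65/5.73 = 11.344; 11.344^1.653 ≈ 55.39 mb.
P_c = 1008 − 55.39 = 952.61 ≈ 953 mb.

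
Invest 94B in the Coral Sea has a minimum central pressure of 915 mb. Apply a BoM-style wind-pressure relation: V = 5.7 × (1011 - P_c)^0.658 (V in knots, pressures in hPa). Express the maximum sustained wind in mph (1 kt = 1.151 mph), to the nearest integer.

ΔP = 1011 − 915 = 96 mb.
V ≈ 5.7 × 96^0.658 = 5.7 × 20.153 ≈ 114.871 kt.
114.871 × 1.151 ≈ 132.22 mph → 132 mph.

132 mph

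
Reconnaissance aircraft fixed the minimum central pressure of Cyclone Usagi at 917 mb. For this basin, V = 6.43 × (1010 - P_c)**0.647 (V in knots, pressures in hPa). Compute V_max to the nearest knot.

ΔP = 1010 − 917 = 93 mb.
93^0.647 ≈ 18.776.
V ≈ 6.43 × 18.776 ≈ 120.7 kt.

121 kt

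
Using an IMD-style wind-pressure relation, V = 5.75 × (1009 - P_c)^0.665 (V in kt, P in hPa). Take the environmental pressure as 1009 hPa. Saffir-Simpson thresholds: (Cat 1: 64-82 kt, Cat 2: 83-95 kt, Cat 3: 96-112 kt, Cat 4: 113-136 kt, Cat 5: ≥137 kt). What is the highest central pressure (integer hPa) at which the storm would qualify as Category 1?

Category 1 begins at V = 64 kt.
Required ΔP = (64/5.75)^(1/0.665) = 11.130^1.504 ≈ 37.47 hPa.
P_c ≤ 1009 − 37.47 = 971.53, so the highest integer P_c is 971 hPa.

971 hPa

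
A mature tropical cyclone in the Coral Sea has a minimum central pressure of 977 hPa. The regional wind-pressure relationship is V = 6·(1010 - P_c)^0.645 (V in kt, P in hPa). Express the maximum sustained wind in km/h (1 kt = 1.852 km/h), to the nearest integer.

ΔP = 1010 − 977 = 33 hPa.
V ≈ 6 × 33^0.645 = 6 × 9.538 ≈ 57.226 kt.
57.226 × 1.852 ≈ 105.98 km/h → 106 km/h.

106 km/h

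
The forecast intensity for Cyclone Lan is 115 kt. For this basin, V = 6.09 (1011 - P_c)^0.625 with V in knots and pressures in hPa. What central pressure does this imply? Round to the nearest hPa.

ΔP = (V / 6.09)^(1/0.625) = (115/6.09)^1.600.
115/6.09 = 18.883; 18.883^1.600 ≈ 110.09 hPa.
P_c = 1011 − 110.09 = 900.91 ≈ 901 hPa.

901 hPa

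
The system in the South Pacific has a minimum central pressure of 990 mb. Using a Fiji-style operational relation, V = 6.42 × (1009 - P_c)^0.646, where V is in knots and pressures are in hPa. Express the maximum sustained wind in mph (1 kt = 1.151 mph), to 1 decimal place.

ΔP = 1009 − 990 = 19 mb.
V ≈ 6.42 × 19^0.646 = 6.42 × 6.700 ≈ 43.014 kt.
43.014 × 1.151 ≈ 49.51 mph → 49.5 mph.

49.5 mph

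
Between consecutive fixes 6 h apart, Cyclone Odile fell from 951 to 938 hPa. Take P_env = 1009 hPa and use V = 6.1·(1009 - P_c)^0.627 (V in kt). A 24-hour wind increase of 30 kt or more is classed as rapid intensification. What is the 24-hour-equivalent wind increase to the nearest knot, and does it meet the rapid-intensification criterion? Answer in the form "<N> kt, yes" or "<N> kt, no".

42 kt, yes

V₁: ΔP = 58, V ≈ 6.1 × 58^0.627 ≈ 77.80 kt.
V₂: ΔP = 71, V ≈ 6.1 × 71^0.627 ≈ 88.32 kt.
ΔV over 6 h = 10.52 kt → 24 h equivalent = 10.52 × 24/6 ≈ 42.08 kt.
42 kt ≥ 30 kt ⇒ rapid intensification.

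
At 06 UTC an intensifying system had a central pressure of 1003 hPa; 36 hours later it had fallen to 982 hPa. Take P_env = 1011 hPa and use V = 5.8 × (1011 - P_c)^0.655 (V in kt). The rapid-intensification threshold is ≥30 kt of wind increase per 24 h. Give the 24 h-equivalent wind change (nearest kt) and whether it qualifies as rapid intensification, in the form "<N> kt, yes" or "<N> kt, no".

20 kt, no

V₁: ΔP = 8, V ≈ 5.8 × 8^0.655 ≈ 22.64 kt.
V₂: ΔP = 29, V ≈ 5.8 × 29^0.655 ≈ 52.64 kt.
ΔV over 36 h = 30.00 kt → 24 h equivalent = 30.00 × 24/36 ≈ 20.00 kt.
20 kt < 30 kt ⇒ not rapid intensification.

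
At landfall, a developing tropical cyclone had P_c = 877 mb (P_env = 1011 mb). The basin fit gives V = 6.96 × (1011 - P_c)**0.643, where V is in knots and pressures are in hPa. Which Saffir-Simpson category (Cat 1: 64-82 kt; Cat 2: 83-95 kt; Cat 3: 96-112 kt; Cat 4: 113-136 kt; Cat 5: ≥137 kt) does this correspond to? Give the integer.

5

ΔP = 1011 − 877 = 134 mb.
V ≈ 6.96 × 134^0.643 = 6.96 × 23.32 ≈ 162 kt.
162 kt falls in the Category 5 band.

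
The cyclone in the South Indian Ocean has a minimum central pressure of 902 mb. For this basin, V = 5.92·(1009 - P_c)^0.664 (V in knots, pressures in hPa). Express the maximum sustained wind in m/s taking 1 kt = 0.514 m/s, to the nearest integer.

ΔP = 1009 − 902 = 107 mb.
V ≈ 5.92 × 107^0.664 = 5.92 × 22.259 ≈ 131.775 kt.
131.775 × 0.514 ≈ 67.73 m/s → 68 m/s.

68 m/s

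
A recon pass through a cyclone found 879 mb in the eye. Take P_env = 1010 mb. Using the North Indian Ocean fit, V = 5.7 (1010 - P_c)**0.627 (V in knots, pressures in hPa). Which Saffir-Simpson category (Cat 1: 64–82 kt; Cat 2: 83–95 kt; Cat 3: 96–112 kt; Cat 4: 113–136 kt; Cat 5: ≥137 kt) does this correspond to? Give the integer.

ΔP = 1010 − 879 = 131 mb.
V ≈ 5.7 × 131^0.627 = 5.7 × 21.26 ≈ 121 kt.
121 kt falls in the Category 4 band.

4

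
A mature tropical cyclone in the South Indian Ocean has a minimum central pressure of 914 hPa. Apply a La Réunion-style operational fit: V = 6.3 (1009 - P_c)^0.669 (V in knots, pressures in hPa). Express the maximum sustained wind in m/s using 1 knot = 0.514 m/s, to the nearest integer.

ΔP = 1009 − 914 = 95 hPa.
V ≈ 6.3 × 95^0.669 = 6.3 × 21.042 ≈ 132.568 kt.
132.568 × 0.514 ≈ 68.14 m/s → 68 m/s.

68 m/s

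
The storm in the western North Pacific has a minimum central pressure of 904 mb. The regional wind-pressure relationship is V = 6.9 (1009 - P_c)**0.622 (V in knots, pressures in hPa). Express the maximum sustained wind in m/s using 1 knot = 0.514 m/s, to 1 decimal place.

ΔP = 1009 − 904 = 105 mb.
V ≈ 6.9 × 105^0.622 = 6.9 × 18.079 ≈ 124.747 kt.
124.747 × 0.514 ≈ 64.12 m/s → 64.1 m/s.

64.1 m/s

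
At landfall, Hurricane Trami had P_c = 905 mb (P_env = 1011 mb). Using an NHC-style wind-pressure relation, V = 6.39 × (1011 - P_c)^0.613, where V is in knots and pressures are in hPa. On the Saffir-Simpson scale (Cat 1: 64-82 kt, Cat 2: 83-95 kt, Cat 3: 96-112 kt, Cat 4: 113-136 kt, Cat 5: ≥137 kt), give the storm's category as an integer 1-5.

3

ΔP = 1011 − 905 = 106 mb.
V ≈ 6.39 × 106^0.613 = 6.39 × 17.44 ≈ 111 kt.
111 kt falls in the Category 3 band.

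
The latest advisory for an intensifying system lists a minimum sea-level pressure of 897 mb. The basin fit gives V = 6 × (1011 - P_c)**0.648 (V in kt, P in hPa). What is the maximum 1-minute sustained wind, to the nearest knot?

129 kt

ΔP = 1011 − 897 = 114 mb.
114^0.648 ≈ 21.522.
V ≈ 6 × 21.522 ≈ 129.1 kt.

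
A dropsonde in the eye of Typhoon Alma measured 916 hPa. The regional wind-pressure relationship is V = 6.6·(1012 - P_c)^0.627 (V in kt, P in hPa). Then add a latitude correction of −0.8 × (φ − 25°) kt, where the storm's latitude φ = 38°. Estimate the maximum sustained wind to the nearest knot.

105 kt

ΔP = 1012 − 916 = 96 hPa.
96^0.627 ≈ 17.494.
V ≈ 6.6 × 17.494 ≈ 115.5 kt.
Latitude correction: −0.8 × (38 − 25) = -10.4 kt.
Corrected V ≈ 105.1 kt → 105 kt.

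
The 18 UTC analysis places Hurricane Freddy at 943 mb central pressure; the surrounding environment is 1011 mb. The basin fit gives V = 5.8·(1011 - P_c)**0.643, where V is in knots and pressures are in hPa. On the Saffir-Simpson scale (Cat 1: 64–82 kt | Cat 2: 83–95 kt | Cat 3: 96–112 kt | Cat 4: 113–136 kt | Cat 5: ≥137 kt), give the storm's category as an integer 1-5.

2

ΔP = 1011 − 943 = 68 mb.
V ≈ 5.8 × 68^0.643 = 5.8 × 15.08 ≈ 87 kt.
87 kt falls in the Category 2 band.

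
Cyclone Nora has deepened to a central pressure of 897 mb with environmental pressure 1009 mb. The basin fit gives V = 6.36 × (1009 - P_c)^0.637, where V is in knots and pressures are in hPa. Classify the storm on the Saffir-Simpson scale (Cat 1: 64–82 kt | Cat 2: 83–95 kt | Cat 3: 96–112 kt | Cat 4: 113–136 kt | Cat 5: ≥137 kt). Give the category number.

4

ΔP = 1009 − 897 = 112 mb.
V ≈ 6.36 × 112^0.637 = 6.36 × 20.20 ≈ 128 kt.
128 kt falls in the Category 4 band.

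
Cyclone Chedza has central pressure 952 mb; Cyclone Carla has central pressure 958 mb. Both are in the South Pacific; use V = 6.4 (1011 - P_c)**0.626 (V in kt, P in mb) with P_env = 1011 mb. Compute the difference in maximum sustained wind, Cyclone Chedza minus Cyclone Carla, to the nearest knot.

5 kt

Cyclone Chedza: ΔP = 59; V ≈ 6.4 × 59^0.626 ≈ 82.17 kt.
Cyclone Carla: ΔP = 53; V ≈ 6.4 × 53^0.626 ≈ 76.84 kt.
Difference ≈ 82.17 − 76.84 = 5.33 → 5 kt.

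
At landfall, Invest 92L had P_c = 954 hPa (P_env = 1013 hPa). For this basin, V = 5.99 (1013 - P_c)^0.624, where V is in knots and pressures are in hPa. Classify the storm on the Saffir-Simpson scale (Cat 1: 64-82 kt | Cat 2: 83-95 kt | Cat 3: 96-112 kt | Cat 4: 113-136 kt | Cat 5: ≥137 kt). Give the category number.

ΔP = 1013 − 954 = 59 hPa.
V ≈ 5.99 × 59^0.624 = 5.99 × 12.74 ≈ 76 kt.
76 kt falls in the Category 1 band.

1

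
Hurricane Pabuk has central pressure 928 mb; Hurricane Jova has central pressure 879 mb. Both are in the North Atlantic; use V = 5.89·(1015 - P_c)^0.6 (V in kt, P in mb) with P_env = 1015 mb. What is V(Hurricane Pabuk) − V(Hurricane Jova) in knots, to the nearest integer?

-26 kt

Hurricane Pabuk: ΔP = 87; V ≈ 5.89 × 87^0.6 ≈ 85.87 kt.
Hurricane Jova: ΔP = 136; V ≈ 5.89 × 136^0.6 ≈ 112.26 kt.
Difference ≈ 85.87 − 112.26 = -26.39 → -26 kt.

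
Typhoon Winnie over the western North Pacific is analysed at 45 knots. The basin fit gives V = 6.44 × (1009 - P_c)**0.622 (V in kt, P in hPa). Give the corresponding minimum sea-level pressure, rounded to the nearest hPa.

986 hPa

ΔP = (V / 6.44)^(1/0.622) = (45/6.44)^1.608.
45/6.44 = 6.988; 6.988^1.608 ≈ 22.77 hPa.
P_c = 1009 − 22.77 = 986.23 ≈ 986 hPa.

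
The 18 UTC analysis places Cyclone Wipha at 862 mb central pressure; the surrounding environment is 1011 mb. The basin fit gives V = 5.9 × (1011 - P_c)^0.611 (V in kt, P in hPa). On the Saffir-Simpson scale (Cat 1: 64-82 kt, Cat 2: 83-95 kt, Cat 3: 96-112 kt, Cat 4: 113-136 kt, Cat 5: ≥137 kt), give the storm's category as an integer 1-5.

ΔP = 1011 − 862 = 149 mb.
V ≈ 5.9 × 149^0.611 = 5.9 × 21.27 ≈ 126 kt.
126 kt falls in the Category 4 band.

4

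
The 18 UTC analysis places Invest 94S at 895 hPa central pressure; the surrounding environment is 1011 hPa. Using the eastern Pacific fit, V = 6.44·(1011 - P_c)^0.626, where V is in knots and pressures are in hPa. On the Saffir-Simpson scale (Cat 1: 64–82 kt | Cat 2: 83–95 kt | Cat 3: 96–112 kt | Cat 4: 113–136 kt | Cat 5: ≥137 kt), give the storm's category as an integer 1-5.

4

ΔP = 1011 − 895 = 116 hPa.
V ≈ 6.44 × 116^0.626 = 6.44 × 19.60 ≈ 126 kt.
126 kt falls in the Category 4 band.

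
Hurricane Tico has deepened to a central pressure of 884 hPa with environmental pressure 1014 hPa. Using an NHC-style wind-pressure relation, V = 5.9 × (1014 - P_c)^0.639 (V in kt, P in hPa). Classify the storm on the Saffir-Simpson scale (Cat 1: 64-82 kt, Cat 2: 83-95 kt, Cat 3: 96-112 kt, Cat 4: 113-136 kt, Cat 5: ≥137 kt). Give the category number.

ΔP = 1014 − 884 = 130 hPa.
V ≈ 5.9 × 130^0.639 = 5.9 × 22.43 ≈ 132 kt.
132 kt falls in the Category 4 band.

4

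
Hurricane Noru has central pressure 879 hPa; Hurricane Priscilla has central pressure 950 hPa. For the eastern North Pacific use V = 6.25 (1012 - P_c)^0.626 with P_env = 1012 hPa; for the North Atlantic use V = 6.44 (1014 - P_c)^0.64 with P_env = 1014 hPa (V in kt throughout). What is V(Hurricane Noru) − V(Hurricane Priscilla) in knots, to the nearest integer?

Hurricane Noru: ΔP = 133; V ≈ 6.25 × 133^0.626 ≈ 133.48 kt.
Hurricane Priscilla: ΔP = 64; V ≈ 6.44 × 64^0.64 ≈ 92.22 kt.
Difference ≈ 133.48 − 92.22 = 41.26 → 41 kt.

41 kt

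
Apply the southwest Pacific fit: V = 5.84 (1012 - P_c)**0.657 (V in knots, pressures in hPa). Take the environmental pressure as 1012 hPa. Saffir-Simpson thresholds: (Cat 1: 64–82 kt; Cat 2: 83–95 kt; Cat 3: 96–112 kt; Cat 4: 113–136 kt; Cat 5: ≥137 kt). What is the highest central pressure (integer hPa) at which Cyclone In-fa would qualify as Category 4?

921 hPa

Category 4 begins at V = 113 kt.
Required ΔP = (113/5.84)^(1/0.657) = 19.349^1.522 ≈ 90.86 hPa.
P_c ≤ 1012 − 90.86 = 921.14, so the highest integer P_c is 921 hPa.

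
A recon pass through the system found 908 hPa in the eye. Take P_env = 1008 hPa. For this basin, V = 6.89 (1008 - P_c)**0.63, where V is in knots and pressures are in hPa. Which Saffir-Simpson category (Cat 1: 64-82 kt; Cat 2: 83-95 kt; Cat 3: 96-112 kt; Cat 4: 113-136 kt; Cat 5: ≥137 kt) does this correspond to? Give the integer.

4

ΔP = 1008 − 908 = 100 hPa.
V ≈ 6.89 × 100^0.63 = 6.89 × 18.20 ≈ 125 kt.
125 kt falls in the Category 4 band.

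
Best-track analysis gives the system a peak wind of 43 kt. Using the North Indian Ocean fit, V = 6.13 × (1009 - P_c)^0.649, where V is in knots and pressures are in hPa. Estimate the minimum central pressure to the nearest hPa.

989 hPa

ΔP = (V / 6.13)^(1/0.649) = (43/6.13)^1.541.
43/6.13 = 7.015; 7.015^1.541 ≈ 20.12 hPa.
P_c = 1009 − 20.12 = 988.88 ≈ 989 hPa.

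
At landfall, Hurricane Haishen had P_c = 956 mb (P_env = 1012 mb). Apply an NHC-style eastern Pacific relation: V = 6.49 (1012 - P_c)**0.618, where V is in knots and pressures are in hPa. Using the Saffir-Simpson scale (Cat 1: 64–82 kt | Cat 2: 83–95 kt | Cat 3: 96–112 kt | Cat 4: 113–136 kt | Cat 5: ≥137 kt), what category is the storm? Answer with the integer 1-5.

1

ΔP = 1012 − 956 = 56 mb.
V ≈ 6.49 × 56^0.618 = 6.49 × 12.03 ≈ 78 kt.
78 kt falls in the Category 1 band.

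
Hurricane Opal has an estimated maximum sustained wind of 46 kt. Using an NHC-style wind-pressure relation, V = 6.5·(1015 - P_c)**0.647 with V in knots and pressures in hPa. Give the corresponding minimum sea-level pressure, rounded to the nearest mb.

994 mb

ΔP = (V / 6.5)^(1/0.647) = (46/6.5)^1.546.
46/6.5 = 7.077; 7.077^1.546 ≈ 20.58 mb.
P_c = 1015 − 20.58 = 994.42 ≈ 994 mb.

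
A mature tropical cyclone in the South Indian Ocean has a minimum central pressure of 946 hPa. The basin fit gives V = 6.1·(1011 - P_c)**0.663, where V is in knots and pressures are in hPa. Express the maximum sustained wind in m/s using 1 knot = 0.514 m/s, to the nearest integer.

ΔP = 1011 − 946 = 65 hPa.
V ≈ 6.1 × 65^0.663 = 6.1 × 15.921 ≈ 97.116 kt.
97.116 × 0.514 ≈ 49.92 m/s → 50 m/s.

50 m/s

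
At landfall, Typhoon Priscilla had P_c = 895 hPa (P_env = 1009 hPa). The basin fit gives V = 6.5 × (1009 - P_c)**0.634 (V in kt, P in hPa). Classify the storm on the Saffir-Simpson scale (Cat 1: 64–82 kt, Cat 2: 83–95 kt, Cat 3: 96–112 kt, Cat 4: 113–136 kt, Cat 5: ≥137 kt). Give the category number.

ΔP = 1009 − 895 = 114 hPa.
V ≈ 6.5 × 114^0.634 = 6.5 × 20.14 ≈ 131 kt.
131 kt falls in the Category 4 band.

4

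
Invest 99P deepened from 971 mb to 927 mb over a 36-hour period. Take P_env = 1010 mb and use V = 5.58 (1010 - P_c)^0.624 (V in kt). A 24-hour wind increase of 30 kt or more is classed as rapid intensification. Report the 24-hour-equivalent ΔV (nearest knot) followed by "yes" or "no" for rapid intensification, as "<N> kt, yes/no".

V₁: ΔP = 39, V ≈ 5.58 × 39^0.624 ≈ 54.89 kt.
V₂: ΔP = 83, V ≈ 5.58 × 83^0.624 ≈ 87.93 kt.
ΔV over 36 h = 33.04 kt → 24 h equivalent = 33.04 × 24/36 ≈ 22.03 kt.
22 kt < 30 kt ⇒ not rapid intensification.

22 kt, no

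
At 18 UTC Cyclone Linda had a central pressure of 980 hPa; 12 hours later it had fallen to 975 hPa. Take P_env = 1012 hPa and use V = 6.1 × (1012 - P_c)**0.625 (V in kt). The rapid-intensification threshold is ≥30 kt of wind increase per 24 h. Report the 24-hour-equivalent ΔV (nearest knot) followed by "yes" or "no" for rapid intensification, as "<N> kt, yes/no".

V₁: ΔP = 32, V ≈ 6.1 × 32^0.625 ≈ 53.22 kt.
V₂: ΔP = 37, V ≈ 6.1 × 37^0.625 ≈ 58.27 kt.
ΔV over 12 h = 5.05 kt → 24 h equivalent = 5.05 × 24/12 ≈ 10.10 kt.
10 kt < 30 kt ⇒ not rapid intensification.

10 kt, no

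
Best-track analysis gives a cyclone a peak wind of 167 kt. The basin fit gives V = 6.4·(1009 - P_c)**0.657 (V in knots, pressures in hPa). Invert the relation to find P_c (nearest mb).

866 mb

ΔP = (V / 6.4)^(1/0.657) = (167/6.4)^1.522.
167/6.4 = 26.094; 26.094^1.522 ≈ 143.24 mb.
P_c = 1009 − 143.24 = 865.76 ≈ 866 mb.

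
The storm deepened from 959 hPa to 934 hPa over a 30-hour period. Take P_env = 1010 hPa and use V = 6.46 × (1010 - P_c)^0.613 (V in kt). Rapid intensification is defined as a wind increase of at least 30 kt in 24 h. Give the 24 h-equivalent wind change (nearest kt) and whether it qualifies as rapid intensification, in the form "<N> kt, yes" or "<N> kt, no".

16 kt, no

V₁: ΔP = 51, V ≈ 6.46 × 51^0.613 ≈ 71.94 kt.
V₂: ΔP = 76, V ≈ 6.46 × 76^0.613 ≈ 91.87 kt.
ΔV over 30 h = 19.93 kt → 24 h equivalent = 19.93 × 24/30 ≈ 15.94 kt.
16 kt < 30 kt ⇒ not rapid intensification.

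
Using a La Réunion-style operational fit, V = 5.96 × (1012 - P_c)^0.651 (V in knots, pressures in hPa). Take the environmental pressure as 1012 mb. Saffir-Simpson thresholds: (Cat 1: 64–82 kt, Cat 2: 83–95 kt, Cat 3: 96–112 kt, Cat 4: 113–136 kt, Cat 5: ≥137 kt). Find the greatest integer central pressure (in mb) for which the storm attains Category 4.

Category 4 begins at V = 113 kt.
Required ΔP = (113/5.96)^(1/0.651) = 18.960^1.536 ≈ 91.81 mb.
P_c ≤ 1012 − 91.81 = 920.19, so the highest integer P_c is 920 mb.

920 mb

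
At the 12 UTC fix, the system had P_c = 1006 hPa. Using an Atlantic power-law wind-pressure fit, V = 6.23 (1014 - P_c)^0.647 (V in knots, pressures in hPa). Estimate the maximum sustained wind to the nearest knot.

ΔP = 1014 − 1006 = 8 hPa.
8^0.647 ≈ 3.840.
V ≈ 6.23 × 3.840 ≈ 23.9 kt.

24 kt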